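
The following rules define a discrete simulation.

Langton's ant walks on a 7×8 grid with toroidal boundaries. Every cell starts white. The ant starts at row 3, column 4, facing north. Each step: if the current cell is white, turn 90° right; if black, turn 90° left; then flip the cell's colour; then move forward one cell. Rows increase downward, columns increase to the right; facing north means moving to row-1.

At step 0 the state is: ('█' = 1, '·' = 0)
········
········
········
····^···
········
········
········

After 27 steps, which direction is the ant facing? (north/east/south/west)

step 0: ········
········
········
····^···
········
········
········
step 1: ········
········
········
····█>··
········
········
········
step 2: ········
········
········
····██··
·····v··
········
········
step 3: ········
········
········
····██··
····<█··
········
········
step 4: ········
········
········
····^█··
····██··
········
········
step 5: ········
········
········
···<·█··
····██··
········
········
step 6: ········
········
···^····
···█·█··
····██··
········
········
step 7: ········
········
···█>···
···█·█··
····██··
········
········
step 8: ········
········
···██···
···█v█··
····██··
········
········
step 9: ········
········
···██···
···<██··
····██··
········
········
step 10: ········
········
···██···
····██··
···v██··
········
········
step 11: ········
········
···██···
····██··
··<███··
········
········
step 12: ········
········
···██···
··^·██··
··████··
········
········
step 13: ········
········
···██···
··█>██··
··████··
········
········
step 14: ········
········
···██···
··████··
··█v██··
········
········
step 15: ········
········
···██···
··████··
··█·>█··
········
········
step 16: ········
········
···██···
··██^█··
··█··█··
········
········
step 17: ········
········
···██···
··█<·█··
··█··█··
········
········
step 18: ········
········
···██···
··█··█··
··█v·█··
········
········
step 19: ········
········
···██···
··█··█··
··<█·█··
········
········
step 20: ········
········
···██···
··█··█··
···█·█··
··v·····
········
step 21: ········
········
···██···
··█··█··
···█·█··
·<█·····
········
step 22: ········
········
···██···
··█··█··
·^·█·█··
·██·····
········
step 23: ········
········
···██···
··█··█··
·█>█·█··
·██·····
········
step 24: ········
········
···██···
··█··█··
·███·█··
·█v·····
········
step 25: ········
········
···██···
··█··█··
·███·█··
·█·>····
········
step 26: ········
········
···██···
··█··█··
·███·█··
·█·█····
···v····
step 27: ········
········
···██···
··█··█··
·███·█··
·█·█····
··<█····

west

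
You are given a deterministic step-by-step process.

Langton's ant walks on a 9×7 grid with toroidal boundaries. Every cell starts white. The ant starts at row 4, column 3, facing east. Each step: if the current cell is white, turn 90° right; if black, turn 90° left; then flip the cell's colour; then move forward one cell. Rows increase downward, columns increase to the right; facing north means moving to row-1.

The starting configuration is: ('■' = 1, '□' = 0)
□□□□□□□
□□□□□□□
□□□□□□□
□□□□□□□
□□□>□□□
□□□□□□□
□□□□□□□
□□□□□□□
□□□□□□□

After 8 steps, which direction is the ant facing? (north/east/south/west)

gen 0: □□□□□□□
□□□□□□□
□□□□□□□
□□□□□□□
□□□>□□□
□□□□□□□
□□□□□□□
□□□□□□□
□□□□□□□
gen 1: □□□□□□□
□□□□□□□
□□□□□□□
□□□□□□□
□□□■□□□
□□□v□□□
□□□□□□□
□□□□□□□
□□□□□□□
gen 2: □□□□□□□
□□□□□□□
□□□□□□□
□□□□□□□
□□□■□□□
□□<■□□□
□□□□□□□
□□□□□□□
□□□□□□□
gen 3: □□□□□□□
□□□□□□□
□□□□□□□
□□□□□□□
□□^■□□□
□□■■□□□
□□□□□□□
□□□□□□□
□□□□□□□
gen 4: □□□□□□□
□□□□□□□
□□□□□□□
□□□□□□□
□□■>□□□
□□■■□□□
□□□□□□□
□□□□□□□
□□□□□□□
gen 5: □□□□□□□
□□□□□□□
□□□□□□□
□□□^□□□
□□■□□□□
□□■■□□□
□□□□□□□
□□□□□□□
□□□□□□□
gen 6: □□□□□□□
□□□□□□□
□□□□□□□
□□□■>□□
□□■□□□□
□□■■□□□
□□□□□□□
□□□□□□□
□□□□□□□
gen 7: □□□□□□□
□□□□□□□
□□□□□□□
□□□■■□□
□□■□v□□
□□■■□□□
□□□□□□□
□□□□□□□
□□□□□□□
gen 8: □□□□□□□
□□□□□□□
□□□□□□□
□□□■■□□
□□■<■□□
□□■■□□□
□□□□□□□
□□□□□□□
□□□□□□□

west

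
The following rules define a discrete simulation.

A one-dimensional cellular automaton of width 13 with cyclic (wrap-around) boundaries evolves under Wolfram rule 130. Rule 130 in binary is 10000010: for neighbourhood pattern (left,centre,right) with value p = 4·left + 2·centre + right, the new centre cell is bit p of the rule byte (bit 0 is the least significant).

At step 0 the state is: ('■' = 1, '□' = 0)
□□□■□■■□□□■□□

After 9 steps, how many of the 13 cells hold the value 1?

2

[0] □□□■□■■□□□■□□
[1] □□■□□□□□□■□□□
[2] □■□□□□□□■□□□□
[3] ■□□□□□□■□□□□□
[4] □□□□□□■□□□□□■
[5] □□□□□■□□□□□■□
[6] □□□□■□□□□□■□□
[7] □□□■□□□□□■□□□
[8] □□■□□□□□■□□□□
[9] □■□□□□□■□□□□□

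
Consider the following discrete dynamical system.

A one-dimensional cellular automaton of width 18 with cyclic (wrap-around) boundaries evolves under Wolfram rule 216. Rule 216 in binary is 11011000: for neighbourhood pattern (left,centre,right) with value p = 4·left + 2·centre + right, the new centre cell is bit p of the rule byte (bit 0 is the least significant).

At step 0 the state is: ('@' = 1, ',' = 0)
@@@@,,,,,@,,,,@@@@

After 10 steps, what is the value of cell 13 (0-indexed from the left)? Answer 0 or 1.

0

0) @@@@,,,,,@,,,,@@@@
1) @@@@@,,,,,@,,,@@@@
2) @@@@@@,,,,,@,,@@@@
3) @@@@@@@,,,,,@,@@@@
4) @@@@@@@@,,,,,,@@@@
5) @@@@@@@@@,,,,,@@@@
6) @@@@@@@@@@,,,,@@@@
7) @@@@@@@@@@@,,,@@@@
8) @@@@@@@@@@@@,,@@@@
9) @@@@@@@@@@@@@,@@@@
10) @@@@@@@@@@@@@,@@@@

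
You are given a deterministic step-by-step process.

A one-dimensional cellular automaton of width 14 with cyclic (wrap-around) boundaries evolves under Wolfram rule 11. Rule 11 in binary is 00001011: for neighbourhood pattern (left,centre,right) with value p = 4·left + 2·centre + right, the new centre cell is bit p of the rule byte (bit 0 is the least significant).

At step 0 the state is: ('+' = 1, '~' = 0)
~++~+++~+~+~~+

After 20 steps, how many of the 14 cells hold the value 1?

step 0: ~++~+++~+~+~~+
step 1: ~+~~+~~~~~~~+~
step 2: +~~+~~++++++~~
step 3: ~~+~~++~~~~~~+
step 4: ~+~~++~~+++++~
step 5: +~~++~~++~~~~~
step 6: ~~++~~++~~++++
step 7: ~++~~++~~++~~~
step 8: ++~~++~~++~~++
step 9: ~~~++~~++~~++~
step 10: ++++~~++~~++~~
step 11: +~~~~++~~++~~+
step 12: ~~++++~~++~~++
step 13: ~++~~~~++~~++~
step 14: ++~~++++~~++~~
step 15: +~~++~~~~++~~+
step 16: ~~++~~++++~~++
step 17: ~++~~++~~~~++~
step 18: ++~~++~~++++~~
step 19: +~~++~~++~~~~+
step 20: ~~++~~++~~++++

8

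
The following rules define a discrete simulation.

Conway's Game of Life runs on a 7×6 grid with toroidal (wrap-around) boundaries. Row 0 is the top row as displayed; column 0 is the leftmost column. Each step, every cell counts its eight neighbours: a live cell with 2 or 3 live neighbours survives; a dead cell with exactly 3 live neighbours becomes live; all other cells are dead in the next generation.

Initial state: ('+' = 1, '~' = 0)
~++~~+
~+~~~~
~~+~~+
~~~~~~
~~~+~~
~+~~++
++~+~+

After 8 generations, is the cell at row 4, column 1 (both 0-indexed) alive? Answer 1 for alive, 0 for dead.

0

step 0: ~++~~+
~+~~~~
~~+~~+
~~~~~~
~~~+~~
~+~~++
++~+~+
step 1: ~~~~++
~+~~~~
~~~~~~
~~~~~~
~~~~+~
~+~+~+
~~~+~~
step 2: ~~~~+~
~~~~~~
~~~~~~
~~~~~~
~~~~+~
~~++~~
+~++~+
step 3: ~~~+++
~~~~~~
~~~~~~
~~~~~~
~~~+~~
~++~~+
~++~~+
step 4: +~++++
~~~~+~
~~~~~~
~~~~~~
~~+~~~
~+~++~
~+~~~+
step 5: ++++~~
~~~~+~
~~~~~~
~~~~~~
~~++~~
++~++~
~+~~~~
step 6: ++++~~
~+++~~
~~~~~~
~~~~~~
~++++~
++~++~
~~~~++
step 7: +~~~~+
+~~+~~
~~+~~~
~~++~~
++~~++
++~~~~
~~~~~~
step 8: +~~~~+
++~~~+
~++~~~
+~++++
~~~+++
~+~~~~
~+~~~+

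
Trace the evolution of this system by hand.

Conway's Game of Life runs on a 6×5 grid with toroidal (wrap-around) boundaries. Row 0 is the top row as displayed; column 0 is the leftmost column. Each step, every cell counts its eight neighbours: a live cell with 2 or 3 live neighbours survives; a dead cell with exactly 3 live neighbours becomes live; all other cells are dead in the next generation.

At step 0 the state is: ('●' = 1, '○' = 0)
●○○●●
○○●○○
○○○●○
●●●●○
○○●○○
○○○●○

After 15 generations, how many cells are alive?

4

k=0  ●○○●●
○○●○○
○○○●○
●●●●○
○○●○○
○○○●○
k=1  ○○●●●
○○●○○
○○○●●
○●○●●
○○○○●
○○●●○
k=2  ○●○○●
○○●○○
●○○○●
○○●○○
●○○○●
○○●○○
k=3  ○●●●○
○●○●●
○●○●○
○●○●○
○●○●○
○●○●●
k=4  ○●○○○
○●○○●
○●○●○
●●○●●
○●○●○
○●○○●
k=5  ○●●○○
○●○○○
○●○●○
○●○●○
○●○●○
○●○○○
k=6  ●●●○○
●●○○○
●●○○○
●●○●●
●●○○○
●●○○○
k=7  ○○●○●
○○○○●
○○○○○
○○○○○
○○○○○
○○○○●
k=8  ●○○○●
○○○●○
○○○○○
○○○○○
○○○○○
○○○●○
k=9  ○○○●●
○○○○●
○○○○○
○○○○○
○○○○○
○○○○●
k=10  ●○○●●
○○○●●
○○○○○
○○○○○
○○○○○
○○○●●
k=11  ●○●○○
●○○●○
○○○○○
○○○○○
○○○○○
●○○●○
k=12  ●○●●○
○●○○●
○○○○○
○○○○○
○○○○○
○●○○●
k=13  ○○●●○
●●●●●
○○○○○
○○○○○
○○○○○
●●●●●
k=14  ○○○○○
●●○○●
●●●●●
○○○○○
●●●●●
●●○○●
k=15  ○○○○○
○○○○○
○○●●○
○○○○○
○○●●○
○○○○○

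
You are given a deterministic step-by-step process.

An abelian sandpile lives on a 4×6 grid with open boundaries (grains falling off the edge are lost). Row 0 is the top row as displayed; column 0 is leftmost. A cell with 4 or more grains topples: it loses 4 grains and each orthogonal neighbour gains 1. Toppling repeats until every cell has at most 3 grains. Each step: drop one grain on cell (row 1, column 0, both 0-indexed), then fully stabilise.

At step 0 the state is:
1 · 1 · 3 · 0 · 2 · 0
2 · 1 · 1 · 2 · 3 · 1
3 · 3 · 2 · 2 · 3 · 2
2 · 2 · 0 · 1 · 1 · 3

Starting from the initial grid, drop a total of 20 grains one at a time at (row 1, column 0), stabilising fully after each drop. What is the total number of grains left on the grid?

0) 1 · 1 · 3 · 0 · 2 · 0
2 · 1 · 1 · 2 · 3 · 1
3 · 3 · 2 · 2 · 3 · 2
2 · 2 · 0 · 1 · 1 · 3
1) 1 · 1 · 3 · 0 · 2 · 0
3 · 1 · 1 · 2 · 3 · 1
3 · 3 · 2 · 2 · 3 · 2
2 · 2 · 0 · 1 · 1 · 3
2) 2 · 1 · 3 · 0 · 2 · 0
1 · 3 · 1 · 2 · 3 · 1
1 · 0 · 3 · 2 · 3 · 2
3 · 3 · 0 · 1 · 1 · 3
3) 2 · 1 · 3 · 0 · 2 · 0
2 · 3 · 1 · 2 · 3 · 1
1 · 0 · 3 · 2 · 3 · 2
3 · 3 · 0 · 1 · 1 · 3
4) 2 · 1 · 3 · 0 · 2 · 0
3 · 3 · 1 · 2 · 3 · 1
1 · 0 · 3 · 2 · 3 · 2
3 · 3 · 0 · 1 · 1 · 3
5) 3 · 2 · 3 · 0 · 2 · 0
1 · 0 · 2 · 2 · 3 · 1
2 · 1 · 3 · 2 · 3 · 2
3 · 3 · 0 · 1 · 1 · 3
6) 3 · 2 · 3 · 0 · 2 · 0
2 · 0 · 2 · 2 · 3 · 1
2 · 1 · 3 · 2 · 3 · 2
3 · 3 · 0 · 1 · 1 · 3
7) 3 · 2 · 3 · 0 · 2 · 0
3 · 0 · 2 · 2 · 3 · 1
2 · 1 · 3 · 2 · 3 · 2
3 · 3 · 0 · 1 · 1 · 3
8) 0 · 3 · 3 · 0 · 2 · 0
1 · 1 · 2 · 2 · 3 · 1
3 · 1 · 3 · 2 · 3 · 2
3 · 3 · 0 · 1 · 1 · 3
9) 0 · 3 · 3 · 0 · 2 · 0
2 · 1 · 2 · 2 · 3 · 1
3 · 1 · 3 · 2 · 3 · 2
3 · 3 · 0 · 1 · 1 · 3
10) 0 · 3 · 3 · 0 · 2 · 0
3 · 1 · 2 · 2 · 3 · 1
3 · 1 · 3 · 2 · 3 · 2
3 · 3 · 0 · 1 · 1 · 3
11) 1 · 3 · 3 · 0 · 2 · 0
1 · 2 · 2 · 2 · 3 · 1
1 · 3 · 3 · 2 · 3 · 2
1 · 0 · 1 · 1 · 1 · 3
12) 1 · 3 · 3 · 0 · 2 · 0
2 · 2 · 2 · 2 · 3 · 1
1 · 3 · 3 · 2 · 3 · 2
1 · 0 · 1 · 1 · 1 · 3
13) 1 · 3 · 3 · 0 · 2 · 0
3 · 2 · 2 · 2 · 3 · 1
1 · 3 · 3 · 2 · 3 · 2
1 · 0 · 1 · 1 · 1 · 3
14) 2 · 3 · 3 · 0 · 2 · 0
0 · 3 · 2 · 2 · 3 · 1
2 · 3 · 3 · 2 · 3 · 2
1 · 0 · 1 · 1 · 1 · 3
15) 2 · 3 · 3 · 0 · 2 · 0
1 · 3 · 2 · 2 · 3 · 1
2 · 3 · 3 · 2 · 3 · 2
1 · 0 · 1 · 1 · 1 · 3
16) 2 · 3 · 3 · 0 · 2 · 0
2 · 3 · 2 · 2 · 3 · 1
2 · 3 · 3 · 2 · 3 · 2
1 · 0 · 1 · 1 · 1 · 3
17) 2 · 3 · 3 · 0 · 2 · 0
3 · 3 · 2 · 2 · 3 · 1
2 · 3 · 3 · 2 · 3 · 2
1 · 0 · 1 · 1 · 1 · 3
18) 0 · 2 · 1 · 1 · 2 · 0
3 · 3 · 1 · 3 · 3 · 1
0 · 2 · 1 · 3 · 3 · 2
2 · 1 · 2 · 1 · 1 · 3
19) 1 · 3 · 1 · 1 · 2 · 0
1 · 0 · 2 · 3 · 3 · 1
1 · 3 · 1 · 3 · 3 · 2
2 · 1 · 2 · 1 · 1 · 3
20) 1 · 3 · 1 · 1 · 2 · 0
2 · 0 · 2 · 3 · 3 · 1
1 · 3 · 1 · 3 · 3 · 2
2 · 1 · 2 · 1 · 1 · 3

42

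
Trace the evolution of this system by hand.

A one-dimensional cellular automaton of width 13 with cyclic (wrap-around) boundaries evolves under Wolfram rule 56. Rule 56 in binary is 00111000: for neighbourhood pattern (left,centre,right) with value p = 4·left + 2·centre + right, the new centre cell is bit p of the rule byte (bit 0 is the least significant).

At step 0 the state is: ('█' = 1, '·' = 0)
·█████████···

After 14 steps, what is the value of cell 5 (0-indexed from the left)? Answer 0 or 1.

0

[0] ·█████████···
[1] ·█········█··
[2] ··█········█·
[3] ···█········█
[4] █···█········
[5] ·█···█·······
[6] ··█···█······
[7] ···█···█·····
[8] ····█···█····
[9] ·····█···█···
[10] ······█···█··
[11] ·······█···█·
[12] ········█···█
[13] █········█···
[14] ·█········█··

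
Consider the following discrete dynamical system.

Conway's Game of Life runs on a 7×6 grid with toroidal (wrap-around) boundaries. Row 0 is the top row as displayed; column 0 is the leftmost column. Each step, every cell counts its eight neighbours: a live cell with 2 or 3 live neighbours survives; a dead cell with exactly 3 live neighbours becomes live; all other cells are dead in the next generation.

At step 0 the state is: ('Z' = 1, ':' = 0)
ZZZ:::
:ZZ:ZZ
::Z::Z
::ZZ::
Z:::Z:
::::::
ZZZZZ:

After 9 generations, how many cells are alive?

2

k=0  ZZZ:::
:ZZ:ZZ
::Z::Z
::ZZ::
Z:::Z:
::::::
ZZZZZ:
k=1  ::::::
::::ZZ
Z::::Z
:ZZZZZ
:::Z::
Z:Z:Z:
Z::Z:Z
k=2  Z:::::
Z:::ZZ
:ZZ:::
:ZZZ:Z
Z:::::
ZZZ:Z:
ZZ:ZZZ
k=3  :::Z::
Z::::Z
::::::
:::Z::
::::Z:
::Z:Z:
:::ZZ:
k=4  :::Z:Z
::::::
::::::
::::::
::::Z:
::::ZZ
::Z:Z:
k=5  :::ZZ:
::::::
::::::
::::::
::::ZZ
::::ZZ
::::::
k=6  ::::::
::::::
::::::
::::::
::::ZZ
::::ZZ
:::Z:Z
k=7  ::::::
::::::
::::::
::::::
::::ZZ
Z::Z::
:::::Z
k=8  ::::::
::::::
::::::
::::::
::::ZZ
Z:::::
::::::
k=9  ::::::
::::::
::::::
::::::
:::::Z
:::::Z
::::::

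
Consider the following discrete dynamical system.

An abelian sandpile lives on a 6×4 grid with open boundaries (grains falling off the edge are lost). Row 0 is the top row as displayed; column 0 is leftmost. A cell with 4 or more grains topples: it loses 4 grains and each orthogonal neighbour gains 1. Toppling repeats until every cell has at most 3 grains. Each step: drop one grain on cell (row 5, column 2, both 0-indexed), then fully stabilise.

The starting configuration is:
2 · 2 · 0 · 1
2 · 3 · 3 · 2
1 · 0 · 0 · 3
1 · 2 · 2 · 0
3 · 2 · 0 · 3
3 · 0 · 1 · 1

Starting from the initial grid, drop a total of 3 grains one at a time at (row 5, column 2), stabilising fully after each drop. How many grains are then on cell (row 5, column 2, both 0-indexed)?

0

[0] 2 · 2 · 0 · 1
2 · 3 · 3 · 2
1 · 0 · 0 · 3
1 · 2 · 2 · 0
3 · 2 · 0 · 3
3 · 0 · 1 · 1
[1] 2 · 2 · 0 · 1
2 · 3 · 3 · 2
1 · 0 · 0 · 3
1 · 2 · 2 · 0
3 · 2 · 0 · 3
3 · 0 · 2 · 1
[2] 2 · 2 · 0 · 1
2 · 3 · 3 · 2
1 · 0 · 0 · 3
1 · 2 · 2 · 0
3 · 2 · 0 · 3
3 · 0 · 3 · 1
[3] 2 · 2 · 0 · 1
2 · 3 · 3 · 2
1 · 0 · 0 · 3
1 · 2 · 2 · 0
3 · 2 · 1 · 3
3 · 1 · 0 · 2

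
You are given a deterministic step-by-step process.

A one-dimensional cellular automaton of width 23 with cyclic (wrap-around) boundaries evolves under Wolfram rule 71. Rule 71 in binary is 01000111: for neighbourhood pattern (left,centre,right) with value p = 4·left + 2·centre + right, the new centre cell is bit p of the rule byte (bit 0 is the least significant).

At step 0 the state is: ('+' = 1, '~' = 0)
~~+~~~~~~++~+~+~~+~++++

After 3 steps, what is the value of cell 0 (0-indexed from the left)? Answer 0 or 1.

0

step 0: ~~+~~~~~~++~+~+~~+~++++
step 1: ~++~+++++~+~+~+~++~~~~+
step 2: ~~+~~~~~+~+~+~+~~+~++++
step 3: ~++~+++++~+~+~+~++~~~~+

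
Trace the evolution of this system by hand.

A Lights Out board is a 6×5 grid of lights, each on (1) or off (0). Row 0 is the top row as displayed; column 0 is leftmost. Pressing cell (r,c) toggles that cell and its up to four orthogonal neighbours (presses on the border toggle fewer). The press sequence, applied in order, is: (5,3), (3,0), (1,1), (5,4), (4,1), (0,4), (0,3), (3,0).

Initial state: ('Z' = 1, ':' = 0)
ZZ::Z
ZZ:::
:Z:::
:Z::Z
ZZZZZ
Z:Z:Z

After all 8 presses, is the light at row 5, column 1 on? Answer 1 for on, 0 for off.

1

step 0: ZZ::Z
ZZ:::
:Z:::
:Z::Z
ZZZZZ
Z:Z:Z
step 1: ZZ::Z
ZZ:::
:Z:::
:Z::Z
ZZZ:Z
Z::Z:
step 2: ZZ::Z
ZZ:::
ZZ:::
Z:::Z
:ZZ:Z
Z::Z:
step 3: Z:::Z
::Z::
Z::::
Z:::Z
:ZZ:Z
Z::Z:
step 4: Z:::Z
::Z::
Z::::
Z:::Z
:ZZ::
Z:::Z
step 5: Z:::Z
::Z::
Z::::
ZZ::Z
Z::::
ZZ::Z
step 6: Z::Z:
::Z:Z
Z::::
ZZ::Z
Z::::
ZZ::Z
step 7: Z:Z:Z
::ZZZ
Z::::
ZZ::Z
Z::::
ZZ::Z
step 8: Z:Z:Z
::ZZZ
:::::
::::Z
:::::
ZZ::Z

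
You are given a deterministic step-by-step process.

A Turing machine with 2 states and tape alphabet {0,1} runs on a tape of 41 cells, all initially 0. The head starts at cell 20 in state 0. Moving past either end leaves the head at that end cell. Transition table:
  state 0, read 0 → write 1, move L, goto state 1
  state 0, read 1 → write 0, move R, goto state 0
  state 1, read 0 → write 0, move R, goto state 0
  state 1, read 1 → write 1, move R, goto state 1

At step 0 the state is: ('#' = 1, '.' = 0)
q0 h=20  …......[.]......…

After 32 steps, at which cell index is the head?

t=0: q0 h=20  …......[.]......…
t=1: q1 h=19  …......[.]#.....…
t=2: q0 h=20  …......[#]......…
t=3: q0 h=21  …......[.]......…
t=4: q1 h=20  …......[.]#.....…
t=5: q0 h=21  …......[#]......…
t=6: q0 h=22  …......[.]......…
t=7: q1 h=21  …......[.]#.....…
t=8: q0 h=22  …......[#]......…
t=9: q0 h=23  …......[.]......…
t=10: q1 h=22  …......[.]#.....…
t=11: q0 h=23  …......[#]......…
t=12: q0 h=24  …......[.]......…
t=13: q1 h=23  …......[.]#.....…
t=14: q0 h=24  …......[#]......…
t=15: q0 h=25  …......[.]......…
t=16: q1 h=24  …......[.]#.....…
t=17: q0 h=25  …......[#]......…
t=18: q0 h=26  …......[.]......…
t=19: q1 h=25  …......[.]#.....…
t=20: q0 h=26  …......[#]......…
t=21: q0 h=27  …......[.]......…
t=22: q1 h=26  …......[.]#.....…
t=23: q0 h=27  …......[#]......…
t=24: q0 h=28  …......[.]......…
t=25: q1 h=27  …......[.]#.....…
t=26: q0 h=28  …......[#]......…
t=27: q0 h=29  …......[.]......…
t=28: q1 h=28  …......[.]#.....…
t=29: q0 h=29  …......[#]......…
t=30: q0 h=30  …......[.]......…
t=31: q1 h=29  …......[.]#.....…
t=32: q0 h=30  …......[#]......…

30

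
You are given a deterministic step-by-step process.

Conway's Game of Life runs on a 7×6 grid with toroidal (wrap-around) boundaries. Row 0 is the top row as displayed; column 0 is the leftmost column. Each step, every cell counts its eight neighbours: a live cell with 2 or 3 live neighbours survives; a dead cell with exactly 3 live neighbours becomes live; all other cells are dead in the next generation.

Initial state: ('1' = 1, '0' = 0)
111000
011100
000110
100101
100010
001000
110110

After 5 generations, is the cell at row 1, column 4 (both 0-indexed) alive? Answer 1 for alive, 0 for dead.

0

[0] 111000
011100
000110
100101
100010
001000
110110
[1] 000011
100010
110001
100100
110110
101010
100101
[2] 000100
010010
010010
000100
100010
001000
110100
[3] 110110
001110
001110
000111
000100
101101
010100
[4] 110001
000000
000000
000001
100000
110100
000000
[5] 100000
100000
000000
000000
110001
110000
001001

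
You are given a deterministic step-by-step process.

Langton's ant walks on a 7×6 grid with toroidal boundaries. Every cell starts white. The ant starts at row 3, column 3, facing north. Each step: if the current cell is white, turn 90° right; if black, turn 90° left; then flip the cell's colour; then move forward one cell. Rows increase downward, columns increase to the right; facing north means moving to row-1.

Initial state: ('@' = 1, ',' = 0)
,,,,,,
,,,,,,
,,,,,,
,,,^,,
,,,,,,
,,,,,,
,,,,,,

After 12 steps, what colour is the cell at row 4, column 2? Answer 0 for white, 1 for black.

1

gen 0: ,,,,,,
,,,,,,
,,,,,,
,,,^,,
,,,,,,
,,,,,,
,,,,,,
gen 1: ,,,,,,
,,,,,,
,,,,,,
,,,@>,
,,,,,,
,,,,,,
,,,,,,
gen 2: ,,,,,,
,,,,,,
,,,,,,
,,,@@,
,,,,v,
,,,,,,
,,,,,,
gen 3: ,,,,,,
,,,,,,
,,,,,,
,,,@@,
,,,<@,
,,,,,,
,,,,,,
gen 4: ,,,,,,
,,,,,,
,,,,,,
,,,^@,
,,,@@,
,,,,,,
,,,,,,
gen 5: ,,,,,,
,,,,,,
,,,,,,
,,<,@,
,,,@@,
,,,,,,
,,,,,,
gen 6: ,,,,,,
,,,,,,
,,^,,,
,,@,@,
,,,@@,
,,,,,,
,,,,,,
gen 7: ,,,,,,
,,,,,,
,,@>,,
,,@,@,
,,,@@,
,,,,,,
,,,,,,
gen 8: ,,,,,,
,,,,,,
,,@@,,
,,@v@,
,,,@@,
,,,,,,
,,,,,,
gen 9: ,,,,,,
,,,,,,
,,@@,,
,,<@@,
,,,@@,
,,,,,,
,,,,,,
gen 10: ,,,,,,
,,,,,,
,,@@,,
,,,@@,
,,v@@,
,,,,,,
,,,,,,
gen 11: ,,,,,,
,,,,,,
,,@@,,
,,,@@,
,<@@@,
,,,,,,
,,,,,,
gen 12: ,,,,,,
,,,,,,
,,@@,,
,^,@@,
,@@@@,
,,,,,,
,,,,,,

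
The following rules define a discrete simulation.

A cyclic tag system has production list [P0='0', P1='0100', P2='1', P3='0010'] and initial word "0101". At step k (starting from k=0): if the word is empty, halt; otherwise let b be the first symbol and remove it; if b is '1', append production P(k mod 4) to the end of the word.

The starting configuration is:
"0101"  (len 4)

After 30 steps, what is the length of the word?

[0] "0101"  (len 4)
[1] "101"  (len 3)
[2] "010100"  (len 6)
[3] "10100"  (len 5)
[4] "01000010"  (len 8)
[5] "1000010"  (len 7)
[6] "0000100100"  (len 10)
[7] "000100100"  (len 9)
[8] "00100100"  (len 8)
[9] "0100100"  (len 7)
[10] "100100"  (len 6)
[11] "001001"  (len 6)
[12] "01001"  (len 5)
[13] "1001"  (len 4)
[14] "0010100"  (len 7)
[15] "010100"  (len 6)
[16] "10100"  (len 5)
[17] "01000"  (len 5)
[18] "1000"  (len 4)
[19] "0001"  (len 4)
[20] "001"  (len 3)
[21] "01"  (len 2)
[22] "1"  (len 1)
[23] "1"  (len 1)
[24] "0010"  (len 4)
[25] "010"  (len 3)
[26] "10"  (len 2)
[27] "01"  (len 2)
[28] "1"  (len 1)
[29] "0"  (len 1)
[30] (halted — word empty)

0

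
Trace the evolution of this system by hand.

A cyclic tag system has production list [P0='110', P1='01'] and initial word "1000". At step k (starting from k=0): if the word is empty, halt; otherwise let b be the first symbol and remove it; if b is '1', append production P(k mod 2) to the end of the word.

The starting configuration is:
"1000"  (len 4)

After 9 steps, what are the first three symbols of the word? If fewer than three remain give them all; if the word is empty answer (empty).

001

[0] "1000"  (len 4)
[1] "000110"  (len 6)
[2] "00110"  (len 5)
[3] "0110"  (len 4)
[4] "110"  (len 3)
[5] "10110"  (len 5)
[6] "011001"  (len 6)
[7] "11001"  (len 5)
[8] "100101"  (len 6)
[9] "00101110"  (len 8)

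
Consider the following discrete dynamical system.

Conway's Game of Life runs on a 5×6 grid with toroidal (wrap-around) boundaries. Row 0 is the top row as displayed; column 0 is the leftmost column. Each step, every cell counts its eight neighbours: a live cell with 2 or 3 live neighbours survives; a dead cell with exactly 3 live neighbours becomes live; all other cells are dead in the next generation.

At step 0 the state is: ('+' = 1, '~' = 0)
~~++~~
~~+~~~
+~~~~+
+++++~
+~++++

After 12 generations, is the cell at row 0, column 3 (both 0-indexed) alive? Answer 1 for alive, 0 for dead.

1

0) ~~++~~
~~+~~~
+~~~~+
+++++~
+~++++
1) ~~~~~+
~+++~~
+~~~++
~~~~~~
+~~~~~
2) +++~~~
~+++~~
++++++
+~~~~~
~~~~~~
3) +~~+~~
~~~~~~
~~~~++
+~+++~
+~~~~~
4) ~~~~~~
~~~~++
~~~~++
++~++~
+~+~+~
5) ~~~++~
~~~~++
~~~~~~
+++~~~
+~+~+~
6) ~~~~~~
~~~+++
++~~~+
+~++~+
+~+~+~
7) ~~~~~~
~~~~++
~+~~~~
~~++~~
+~+~+~
8) ~~~++~
~~~~~~
~~+++~
~~++~~
~++~~~
9) ~~++~~
~~+~~~
~~+~+~
~~~~+~
~+~~+~
10) ~+++~~
~++~~~
~~~~~~
~~~~++
~~+~+~
11) ~~~~~~
~+~+~~
~~~~~~
~~~+++
~++~++
12) ++~++~
~~~~~~
~~++~~
+~++~+
+~+~~+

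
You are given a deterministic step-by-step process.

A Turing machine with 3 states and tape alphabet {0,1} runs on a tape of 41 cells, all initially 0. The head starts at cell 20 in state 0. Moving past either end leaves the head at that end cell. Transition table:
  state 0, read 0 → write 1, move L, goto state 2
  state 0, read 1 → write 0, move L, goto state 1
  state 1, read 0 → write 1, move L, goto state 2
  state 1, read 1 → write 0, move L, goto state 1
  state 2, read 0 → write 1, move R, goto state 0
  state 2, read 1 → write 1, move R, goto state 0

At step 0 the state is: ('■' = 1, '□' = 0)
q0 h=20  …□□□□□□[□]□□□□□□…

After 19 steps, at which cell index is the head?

0) q0 h=20  …□□□□□□[□]□□□□□□…
1) q2 h=19  …□□□□□□[□]■□□□□□…
2) q0 h=20  …□□□□□■[■]□□□□□□…
3) q1 h=19  …□□□□□□[■]□□□□□□…
4) q1 h=18  …□□□□□□[□]□□□□□□…
5) q2 h=17  …□□□□□□[□]■□□□□□…
6) q0 h=18  …□□□□□■[■]□□□□□□…
7) q1 h=17  …□□□□□□[■]□□□□□□…
8) q1 h=16  …□□□□□□[□]□□□□□□…
9) q2 h=15  …□□□□□□[□]■□□□□□…
10) q0 h=16  …□□□□□■[■]□□□□□□…
11) q1 h=15  …□□□□□□[■]□□□□□□…
12) q1 h=14  …□□□□□□[□]□□□□□□…
13) q2 h=13  …□□□□□□[□]■□□□□□…
14) q0 h=14  …□□□□□■[■]□□□□□□…
15) q1 h=13  …□□□□□□[■]□□□□□□…
16) q1 h=12  …□□□□□□[□]□□□□□□…
17) q2 h=11  …□□□□□□[□]■□□□□□…
18) q0 h=12  …□□□□□■[■]□□□□□□…
19) q1 h=11  …□□□□□□[■]□□□□□□…

11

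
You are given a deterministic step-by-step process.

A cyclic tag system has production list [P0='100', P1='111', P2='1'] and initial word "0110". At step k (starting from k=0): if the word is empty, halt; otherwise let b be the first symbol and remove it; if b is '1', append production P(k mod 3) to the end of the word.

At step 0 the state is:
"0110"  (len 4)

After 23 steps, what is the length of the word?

step 0: "0110"  (len 4)
step 1: "110"  (len 3)
step 2: "10111"  (len 5)
step 3: "01111"  (len 5)
step 4: "1111"  (len 4)
step 5: "111111"  (len 6)
step 6: "111111"  (len 6)
step 7: "11111100"  (len 8)
step 8: "1111100111"  (len 10)
step 9: "1111001111"  (len 10)
step 10: "111001111100"  (len 12)
step 11: "11001111100111"  (len 14)
step 12: "10011111001111"  (len 14)
step 13: "0011111001111100"  (len 16)
step 14: "011111001111100"  (len 15)
step 15: "11111001111100"  (len 14)
step 16: "1111001111100100"  (len 16)
step 17: "111001111100100111"  (len 18)
step 18: "110011111001001111"  (len 18)
step 19: "10011111001001111100"  (len 20)
step 20: "0011111001001111100111"  (len 22)
step 21: "011111001001111100111"  (len 21)
step 22: "11111001001111100111"  (len 20)
step 23: "1111001001111100111111"  (len 22)

22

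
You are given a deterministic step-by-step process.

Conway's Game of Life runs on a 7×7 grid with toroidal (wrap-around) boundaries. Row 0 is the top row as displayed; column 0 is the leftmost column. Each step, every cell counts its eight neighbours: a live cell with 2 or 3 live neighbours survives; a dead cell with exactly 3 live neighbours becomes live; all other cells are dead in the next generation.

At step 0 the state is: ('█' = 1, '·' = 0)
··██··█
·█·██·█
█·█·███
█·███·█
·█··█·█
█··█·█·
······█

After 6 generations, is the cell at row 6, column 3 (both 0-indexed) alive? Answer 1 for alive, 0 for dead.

1

k=0  ··██··█
·█·██·█
█·█·███
█·███·█
·█··█·█
█··█·█·
······█
k=1  ··███·█
·█·····
·······
··█····
·█·····
█···██·
█·█████
k=2  ······█
··██···
·······
·······
·█·····
█·█····
█·█····
k=3  ·███···
·······
·······
·······
·█·····
█·█····
█·····█
k=4  ███····
··█····
·······
·······
·█·····
█·····█
█··█··█
k=5  █·██··█
··█····
·······
·······
█······
·█····█
··█····
k=6  ··██···
·███···
·······
·······
█······
██·····
··██··█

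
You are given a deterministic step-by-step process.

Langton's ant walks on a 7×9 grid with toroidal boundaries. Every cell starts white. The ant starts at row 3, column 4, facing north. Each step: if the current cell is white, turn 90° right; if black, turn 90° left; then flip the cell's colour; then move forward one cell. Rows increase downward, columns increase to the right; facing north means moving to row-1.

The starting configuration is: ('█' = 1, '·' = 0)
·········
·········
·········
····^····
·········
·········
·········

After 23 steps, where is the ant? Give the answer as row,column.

t=0: ·········
·········
·········
····^····
·········
·········
·········
t=1: ·········
·········
·········
····█>···
·········
·········
·········
t=2: ·········
·········
·········
····██···
·····v···
·········
·········
t=3: ·········
·········
·········
····██···
····<█···
·········
·········
t=4: ·········
·········
·········
····^█···
····██···
·········
·········
t=5: ·········
·········
·········
···<·█···
····██···
·········
·········
t=6: ·········
·········
···^·····
···█·█···
····██···
·········
·········
t=7: ·········
·········
···█>····
···█·█···
····██···
·········
·········
t=8: ·········
·········
···██····
···█v█···
····██···
·········
·········
t=9: ·········
·········
···██····
···<██···
····██···
·········
·········
t=10: ·········
·········
···██····
····██···
···v██···
·········
·········
t=11: ·········
·········
···██····
····██···
··<███···
·········
·········
t=12: ·········
·········
···██····
··^·██···
··████···
·········
·········
t=13: ·········
·········
···██····
··█>██···
··████···
·········
·········
t=14: ·········
·········
···██····
··████···
··█v██···
·········
·········
t=15: ·········
·········
···██····
··████···
··█·>█···
·········
·········
t=16: ·········
·········
···██····
··██^█···
··█··█···
·········
·········
t=17: ·········
·········
···██····
··█<·█···
··█··█···
·········
·········
t=18: ·········
·········
···██····
··█··█···
··█v·█···
·········
·········
t=19: ·········
·········
···██····
··█··█···
··<█·█···
·········
·········
t=20: ·········
·········
···██····
··█··█···
···█·█···
··v······
·········
t=21: ·········
·········
···██····
··█··█···
···█·█···
·<█······
·········
t=22: ·········
·········
···██····
··█··█···
·^·█·█···
·██······
·········
t=23: ·········
·········
···██····
··█··█···
·█>█·█···
·██······
·········

4,2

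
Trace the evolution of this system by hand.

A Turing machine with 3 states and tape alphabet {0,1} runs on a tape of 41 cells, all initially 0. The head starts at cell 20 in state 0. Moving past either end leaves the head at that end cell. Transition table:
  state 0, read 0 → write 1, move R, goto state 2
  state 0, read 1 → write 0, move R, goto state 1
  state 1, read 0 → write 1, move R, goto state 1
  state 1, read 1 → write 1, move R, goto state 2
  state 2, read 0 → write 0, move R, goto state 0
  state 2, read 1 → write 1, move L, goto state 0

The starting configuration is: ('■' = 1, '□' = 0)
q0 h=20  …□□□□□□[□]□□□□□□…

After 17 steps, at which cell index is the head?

37

k=0  q0 h=20  …□□□□□□[□]□□□□□□…
k=1  q2 h=21  …□□□□□■[□]□□□□□□…
k=2  q0 h=22  …□□□□■□[□]□□□□□□…
k=3  q2 h=23  …□□□■□■[□]□□□□□□…
k=4  q0 h=24  …□□■□■□[□]□□□□□□…
k=5  q2 h=25  …□■□■□■[□]□□□□□□…
k=6  q0 h=26  …■□■□■□[□]□□□□□□…
k=7  q2 h=27  …□■□■□■[□]□□□□□□…
k=8  q0 h=28  …■□■□■□[□]□□□□□□…
k=9  q2 h=29  …□■□■□■[□]□□□□□□…
k=10  q0 h=30  …■□■□■□[□]□□□□□□…
k=11  q2 h=31  …□■□■□■[□]□□□□□□…
k=12  q0 h=32  …■□■□■□[□]□□□□□□…
k=13  q2 h=33  …□■□■□■[□]□□□□□□…
k=14  q0 h=34  …■□■□■□[□]□□□□□□|
k=15  q2 h=35  …□■□■□■[□]□□□□□|
k=16  q0 h=36  …■□■□■□[□]□□□□|
k=17  q2 h=37  …□■□■□■[□]□□□|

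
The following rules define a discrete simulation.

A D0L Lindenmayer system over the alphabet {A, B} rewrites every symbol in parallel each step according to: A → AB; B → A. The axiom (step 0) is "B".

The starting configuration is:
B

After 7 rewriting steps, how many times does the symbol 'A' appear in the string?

13

[0] B
[1] A
[2] AB
[3] ABA
[4] ABAAB
[5] ABAABABA
[6] ABAABABAABAAB
[7] ABAABABAABAABABAABABA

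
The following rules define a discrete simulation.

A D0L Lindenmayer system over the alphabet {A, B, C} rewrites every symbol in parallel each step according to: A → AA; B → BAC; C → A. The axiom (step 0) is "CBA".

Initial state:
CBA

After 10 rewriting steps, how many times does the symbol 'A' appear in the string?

step 0: CBA
step 1: ABACAA
step 2: AABACAAAAAAA
step 3: AAAABACAAAAAAAAAAAAAAAAA
step 4: AAAAAAAABACAAAAAAAAAAAAAAAAAAAAAAAAAAAAAAAAAAAAA
step 5: AAAAAAAAAAAAAAAABACAAAAAAAAAAAAAAAAAAAAAAAAAAAAAAAAAAAAAAAAAAAAAAAAAAAAAAAAAAAAAAAAAAAAAAAAAAAAA
step 6: AAAAAAAAAAAAAAAAAAAAAAAAAAAAAAAABACAAAAAAAAAAAAAAAAAAAAAAA…AAAAAAAAAAAAAAAAAAAAAAAAAAAAAAAAAAAAAAAAAAAAAAAAAAAAAAAAAA  (len 192)
step 7: AAAAAAAAAAAAAAAAAAAAAAAAAAAAAAAAAAAAAAAAAAAAAAAAAAAAAAAAAA…AAAAAAAAAAAAAAAAAAAAAAAAAAAAAAAAAAAAAAAAAAAAAAAAAAAAAAAAAA  (len 384)
step 8: AAAAAAAAAAAAAAAAAAAAAAAAAAAAAAAAAAAAAAAAAAAAAAAAAAAAAAAAAA…AAAAAAAAAAAAAAAAAAAAAAAAAAAAAAAAAAAAAAAAAAAAAAAAAAAAAAAAAA  (len 768)
step 9: AAAAAAAAAAAAAAAAAAAAAAAAAAAAAAAAAAAAAAAAAAAAAAAAAAAAAAAAAA…AAAAAAAAAAAAAAAAAAAAAAAAAAAAAAAAAAAAAAAAAAAAAAAAAAAAAAAAAA  (len 1536)
step 10: AAAAAAAAAAAAAAAAAAAAAAAAAAAAAAAAAAAAAAAAAAAAAAAAAAAAAAAAAA…AAAAAAAAAAAAAAAAAAAAAAAAAAAAAAAAAAAAAAAAAAAAAAAAAAAAAAAAAA  (len 3072)

3070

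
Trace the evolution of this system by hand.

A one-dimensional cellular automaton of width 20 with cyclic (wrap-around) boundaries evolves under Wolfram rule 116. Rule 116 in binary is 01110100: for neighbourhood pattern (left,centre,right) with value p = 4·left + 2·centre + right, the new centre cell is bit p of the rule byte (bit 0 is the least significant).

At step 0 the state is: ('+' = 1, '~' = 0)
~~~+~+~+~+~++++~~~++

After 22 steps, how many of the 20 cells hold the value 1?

k=0  ~~~+~+~+~+~++++~~~++
k=1  +~~++++++++~~~++~~~+
k=2  ++~~~~~~~~++~~~++~~~
k=3  ~++~~~~~~~~++~~~++~~
k=4  ~~++~~~~~~~~++~~~++~
k=5  ~~~++~~~~~~~~++~~~++
k=6  +~~~++~~~~~~~~++~~~+
k=7  ++~~~++~~~~~~~~++~~~
k=8  ~++~~~++~~~~~~~~++~~
k=9  ~~++~~~++~~~~~~~~++~
k=10  ~~~++~~~++~~~~~~~~++
k=11  +~~~++~~~++~~~~~~~~+
k=12  ++~~~++~~~++~~~~~~~~
k=13  ~++~~~++~~~++~~~~~~~
k=14  ~~++~~~++~~~++~~~~~~
k=15  ~~~++~~~++~~~++~~~~~
k=16  ~~~~++~~~++~~~++~~~~
k=17  ~~~~~++~~~++~~~++~~~
k=18  ~~~~~~++~~~++~~~++~~
k=19  ~~~~~~~++~~~++~~~++~
k=20  ~~~~~~~~++~~~++~~~++
k=21  +~~~~~~~~++~~~++~~~+
k=22  ++~~~~~~~~++~~~++~~~

6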